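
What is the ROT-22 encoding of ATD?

WPZ

A(0): 0+22=22 → W
T(19): 19+22=41≡15 → P
D(3): 3+22=25 → Z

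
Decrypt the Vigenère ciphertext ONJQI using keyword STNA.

WUWQQ

Repeat the key across the ciphertext: STNAS
O(14)−S(18): -4≡22 → W
N(13)−T(19): -6≡20 → U
J(9)−N(13): -4≡22 → W
Q(16)−A(0): 16 → Q
I(8)−S(18): -10≡16 → Q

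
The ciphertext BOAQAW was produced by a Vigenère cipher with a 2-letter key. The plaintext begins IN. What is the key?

TB

Subtract each crib letter from the matching ciphertext letter (mod 26):
B(1)−I(8)=-7≡19 → T
O(14)−N(13)=1 → B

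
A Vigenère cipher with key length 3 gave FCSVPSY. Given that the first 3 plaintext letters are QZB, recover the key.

PDR

Subtract each crib letter from the matching ciphertext letter (mod 26):
F(5)−Q(16)=-11≡15 → P
C(2)−Z(25)=-23≡3 → D
S(18)−B(1)=17 → R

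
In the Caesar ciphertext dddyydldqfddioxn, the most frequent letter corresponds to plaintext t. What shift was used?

The most frequent ciphertext letter is d (appears 7 times).
d is position 3; t is position 19.
Shift = -16≡10.

10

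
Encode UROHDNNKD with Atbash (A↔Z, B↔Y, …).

FILSWMMPW

U(20) → F(5)
R(17) → I(8)
O(14) → L(11)
H(7) → S(18)
D(3) → W(22)
N(13) → M(12)
N(13) → M(12)
K(10) → P(15)
D(3) → W(22)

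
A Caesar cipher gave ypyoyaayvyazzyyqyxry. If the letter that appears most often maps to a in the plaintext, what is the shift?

24

The most frequent ciphertext letter is y (appears 9 times).
y is position 24; a is position 0.
Shift = 24.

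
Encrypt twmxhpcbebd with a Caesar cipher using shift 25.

t(19): 19+25=44≡18 → s
w(22): 22+25=47≡21 → v
m(12): 12+25=37≡11 → l
x(23): 23+25=48≡22 → w
h(7): 7+25=32≡6 → g
p(15): 15+25=40≡14 → o
c(2): 2+25=27≡1 → b
b(1): 1+25=26≡0 → a
e(4): 4+25=29≡3 → d
b(1): 1+25=26≡0 → a
d(3): 3+25=28≡2 → c

svlwgobadac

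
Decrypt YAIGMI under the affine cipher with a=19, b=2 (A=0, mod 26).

The inverse of 19 mod 26 is 11, since 19·11=209≡1. Apply D(y)=11·(y−2) mod 26:
Y(24): 11·(24−2)=242≡8 → I
A(0): 11·(0−2)=-22≡4 → E
I(8): 11·(8−2)=66≡14 → O
G(6): 11·(6−2)=44≡18 → S
M(12): 11·(12−2)=110≡6 → G
I(8): 11·(8−2)=66≡14 → O

IEOSGO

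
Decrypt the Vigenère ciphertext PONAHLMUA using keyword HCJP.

Repeat the key across the ciphertext: HCJPHCJPH
P(15)−H(7): 8 → I
O(14)−C(2): 12 → M
N(13)−J(9): 4 → E
A(0)−P(15): -15≡11 → L
H(7)−H(7): 0 → A
L(11)−C(2): 9 → J
M(12)−J(9): 3 → D
U(20)−P(15): 5 → F
A(0)−H(7): -7≡19 → T

IMELAJDFT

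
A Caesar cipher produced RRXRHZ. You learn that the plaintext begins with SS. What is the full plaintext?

From the crib: R(17)−S(18)=-1≡25, so the shift is 25.
Subtract 25 from each ciphertext letter:
R(17): 17−25=-8≡18 → S
R(17): 17−25=-8≡18 → S
X(23): 23−25=-2≡24 → Y
R(17): 17−25=-8≡18 → S
H(7): 7−25=-18≡8 → I
Z(25): 25−25=0 → A

SSYSIA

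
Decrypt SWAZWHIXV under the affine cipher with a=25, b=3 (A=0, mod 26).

The inverse of 25 mod 26 is 25, since 25·25=625≡1. Apply D(y)=25·(y−3) mod 26:
S(18): 25·(18−3)=375≡11 → L
W(22): 25·(22−3)=475≡7 → H
A(0): 25·(0−3)=-75≡3 → D
Z(25): 25·(25−3)=550≡4 → E
W(22): 25·(22−3)=475≡7 → H
H(7): 25·(7−3)=100≡22 → W
I(8): 25·(8−3)=125≡21 → V
X(23): 25·(23−3)=500≡6 → G
V(21): 25·(21−3)=450≡8 → I

LHDEHWVGI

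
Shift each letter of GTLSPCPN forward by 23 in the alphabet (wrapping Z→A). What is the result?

DQIPMZMK

G(6): 6+23=29≡3 → D
T(19): 19+23=42≡16 → Q
L(11): 11+23=34≡8 → I
S(18): 18+23=41≡15 → P
P(15): 15+23=38≡12 → M
C(2): 2+23=25 → Z
P(15): 15+23=38≡12 → M
N(13): 13+23=36≡10 → K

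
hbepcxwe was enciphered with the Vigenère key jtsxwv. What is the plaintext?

yimsgcnl

Repeat the key across the ciphertext: jtsxwvjt
h(7)−j(9): -2≡24 → y
b(1)−t(19): -18≡8 → i
e(4)−s(18): -14≡12 → m
p(15)−x(23): -8≡18 → s
c(2)−w(22): -20≡6 → g
x(23)−v(21): 2 → c
w(22)−j(9): 13 → n
e(4)−t(19): -15≡11 → l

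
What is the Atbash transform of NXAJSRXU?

MCZQHICF

N(13) → M(12)
X(23) → C(2)
A(0) → Z(25)
J(9) → Q(16)
S(18) → H(7)
R(17) → I(8)
X(23) → C(2)
U(20) → F(5)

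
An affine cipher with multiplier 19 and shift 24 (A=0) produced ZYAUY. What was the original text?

LAWIA

The inverse of 19 mod 26 is 11, since 19·11=209≡1. Apply D(y)=11·(y−24) mod 26:
Z(25): 11·(25−24)=11 → L
Y(24): 11·(24−24)=0 → A
A(0): 11·(0−24)=-264≡22 → W
U(20): 11·(20−24)=-44≡8 → I
Y(24): 11·(24−24)=0 → A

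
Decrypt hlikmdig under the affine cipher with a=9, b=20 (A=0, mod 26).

The inverse of 9 mod 26 is 3, since 9·3=27≡1. Apply D(y)=3·(y−20) mod 26:
h(7): 3·(7−20)=-39≡13 → n
l(11): 3·(11−20)=-27≡25 → z
i(8): 3·(8−20)=-36≡16 → q
k(10): 3·(10−20)=-30≡22 → w
m(12): 3·(12−20)=-24≡2 → c
d(3): 3·(3−20)=-51≡1 → b
i(8): 3·(8−20)=-36≡16 → q
g(6): 3·(6−20)=-42≡10 → k

nzqwcbqk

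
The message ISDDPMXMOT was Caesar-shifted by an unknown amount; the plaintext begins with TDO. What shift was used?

15

From the crib: I(8)−T(19)=-11≡15, so the shift is 15.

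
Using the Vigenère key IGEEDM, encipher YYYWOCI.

Repeat the key across the message: IGEEDMI
Y(24)+I(8): 32≡6 → G
Y(24)+G(6): 30≡4 → E
Y(24)+E(4): 28≡2 → C
W(22)+E(4): 26≡0 → A
O(14)+D(3): 17 → R
C(2)+M(12): 14 → O
I(8)+I(8): 16 → Q

GECAROQ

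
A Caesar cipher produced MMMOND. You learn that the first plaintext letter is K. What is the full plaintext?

From the crib: M(12)−K(10)=2, so the shift is 2.
Subtract 2 from each ciphertext letter:
M(12): 12−2=10 → K
M(12): 12−2=10 → K
M(12): 12−2=10 → K
O(14): 14−2=12 → M
N(13): 13−2=11 → L
D(3): 3−2=1 → B

KKKMLB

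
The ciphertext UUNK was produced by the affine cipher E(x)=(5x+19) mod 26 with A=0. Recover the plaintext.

The inverse of 5 mod 26 is 21, since 5·21=105≡1. Apply D(y)=21·(y−19) mod 26:
U(20): 21·(20−19)=21 → V
U(20): 21·(20−19)=21 → V
N(13): 21·(13−19)=-126≡4 → E
K(10): 21·(10−19)=-189≡19 → T

VVET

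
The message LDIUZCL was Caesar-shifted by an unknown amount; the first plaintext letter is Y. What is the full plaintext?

From the crib: L(11)−Y(24)=-13≡13, so the shift is 13.
Subtract 13 from each ciphertext letter:
L(11): 11−13=-2≡24 → Y
D(3): 3−13=-10≡16 → Q
I(8): 8−13=-5≡21 → V
U(20): 20−13=7 → H
Z(25): 25−13=12 → M
C(2): 2−13=-11≡15 → P
L(11): 11−13=-2≡24 → Y

YQVHMPY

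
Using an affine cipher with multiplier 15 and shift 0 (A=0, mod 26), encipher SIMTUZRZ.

S(18): 15·18+0=270≡10 → K
I(8): 15·8+0=120≡16 → Q
M(12): 15·12+0=180≡24 → Y
T(19): 15·19+0=285≡25 → Z
U(20): 15·20+0=300≡14 → O
Z(25): 15·25+0=375≡11 → L
R(17): 15·17+0=255≡21 → V
Z(25): 15·25+0=375≡11 → L

KQYZOLVL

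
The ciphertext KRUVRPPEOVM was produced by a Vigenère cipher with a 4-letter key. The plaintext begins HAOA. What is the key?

Subtract each crib letter from the matching ciphertext letter (mod 26):
K(10)−H(7)=3 → D
R(17)−A(0)=17 → R
U(20)−O(14)=6 → G
V(21)−A(0)=21 → V

DRGV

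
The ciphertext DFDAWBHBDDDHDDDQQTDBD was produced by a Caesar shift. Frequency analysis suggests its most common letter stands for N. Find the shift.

The most frequent ciphertext letter is D (appears 10 times).
D is position 3; N is position 13.
Shift = -10≡16.

16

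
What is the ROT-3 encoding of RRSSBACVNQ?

UUVVEDFYQT

R(17): 17+3=20 → U
R(17): 17+3=20 → U
S(18): 18+3=21 → V
S(18): 18+3=21 → V
B(1): 1+3=4 → E
A(0): 0+3=3 → D
C(2): 2+3=5 → F
V(21): 21+3=24 → Y
N(13): 13+3=16 → Q
Q(16): 16+3=19 → T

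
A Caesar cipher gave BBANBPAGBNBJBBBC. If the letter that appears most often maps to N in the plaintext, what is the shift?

The most frequent ciphertext letter is B (appears 8 times).
B is position 1; N is position 13.
Shift = -12≡14.

14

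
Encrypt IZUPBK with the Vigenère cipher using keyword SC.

ABMRTM

Repeat the key across the message: SCSCSC
I(8)+S(18): 26≡0 → A
Z(25)+C(2): 27≡1 → B
U(20)+S(18): 38≡12 → M
P(15)+C(2): 17 → R
B(1)+S(18): 19 → T
K(10)+C(2): 12 → M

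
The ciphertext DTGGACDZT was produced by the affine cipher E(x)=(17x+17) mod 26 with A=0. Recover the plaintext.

QUHHZTQCU

The inverse of 17 mod 26 is 23, since 17·23=391≡1. Apply D(y)=23·(y−17) mod 26:
D(3): 23·(3−17)=-322≡16 → Q
T(19): 23·(19−17)=46≡20 → U
G(6): 23·(6−17)=-253≡7 → H
G(6): 23·(6−17)=-253≡7 → H
A(0): 23·(0−17)=-391≡25 → Z
C(2): 23·(2−17)=-345≡19 → T
D(3): 23·(3−17)=-322≡16 → Q
Z(25): 23·(25−17)=184≡2 → C
T(19): 23·(19−17)=46≡20 → U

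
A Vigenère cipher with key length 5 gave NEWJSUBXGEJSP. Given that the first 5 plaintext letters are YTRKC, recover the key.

PLFZQ

Subtract each crib letter from the matching ciphertext letter (mod 26):
N(13)−Y(24)=-11≡15 → P
E(4)−T(19)=-15≡11 → L
W(22)−R(17)=5 → F
J(9)−K(10)=-1≡25 → Z
S(18)−C(2)=16 → Q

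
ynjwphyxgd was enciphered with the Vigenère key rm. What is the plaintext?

Repeat the key across the ciphertext: rmrmrmrmrm
y(24)−r(17): 7 → h
n(13)−m(12): 1 → b
j(9)−r(17): -8≡18 → s
w(22)−m(12): 10 → k
p(15)−r(17): -2≡24 → y
h(7)−m(12): -5≡21 → v
y(24)−r(17): 7 → h
x(23)−m(12): 11 → l
g(6)−r(17): -11≡15 → p
d(3)−m(12): -9≡17 → r

hbskyvhlpr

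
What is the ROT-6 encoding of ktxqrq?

qzdwxw

k(10): 10+6=16 → q
t(19): 19+6=25 → z
x(23): 23+6=29≡3 → d
q(16): 16+6=22 → w
r(17): 17+6=23 → x
q(16): 16+6=22 → w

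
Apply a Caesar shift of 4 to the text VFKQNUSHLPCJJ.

ZJOURYWLPTGNN

V(21): 21+4=25 → Z
F(5): 5+4=9 → J
K(10): 10+4=14 → O
Q(16): 16+4=20 → U
N(13): 13+4=17 → R
U(20): 20+4=24 → Y
S(18): 18+4=22 → W
H(7): 7+4=11 → L
L(11): 11+4=15 → P
P(15): 15+4=19 → T
C(2): 2+4=6 → G
J(9): 9+4=13 → N
J(9): 9+4=13 → N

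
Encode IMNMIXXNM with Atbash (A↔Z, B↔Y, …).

I(8) → R(17)
M(12) → N(13)
N(13) → M(12)
M(12) → N(13)
I(8) → R(17)
X(23) → C(2)
X(23) → C(2)
N(13) → M(12)
M(12) → N(13)

RNMNRCCMN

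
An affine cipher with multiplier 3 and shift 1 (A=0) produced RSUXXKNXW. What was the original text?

The inverse of 3 mod 26 is 9, since 3·9=27≡1. Apply D(y)=9·(y−1) mod 26:
R(17): 9·(17−1)=144≡14 → O
S(18): 9·(18−1)=153≡23 → X
U(20): 9·(20−1)=171≡15 → P
X(23): 9·(23−1)=198≡16 → Q
X(23): 9·(23−1)=198≡16 → Q
K(10): 9·(10−1)=81≡3 → D
N(13): 9·(13−1)=108≡4 → E
X(23): 9·(23−1)=198≡16 → Q
W(22): 9·(22−1)=189≡7 → H

OXPQQDEQH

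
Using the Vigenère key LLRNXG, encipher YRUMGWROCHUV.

JCLZDCCZTURB

Repeat the key across the message: LLRNXGLLRNXG
Y(24)+L(11): 35≡9 → J
R(17)+L(11): 28≡2 → C
U(20)+R(17): 37≡11 → L
M(12)+N(13): 25 → Z
G(6)+X(23): 29≡3 → D
W(22)+G(6): 28≡2 → C
R(17)+L(11): 28≡2 → C
O(14)+L(11): 25 → Z
C(2)+R(17): 19 → T
H(7)+N(13): 20 → U
U(20)+X(23): 43≡17 → R
V(21)+G(6): 27≡1 → B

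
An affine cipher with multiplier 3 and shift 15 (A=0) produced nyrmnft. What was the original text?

The inverse of 3 mod 26 is 9, since 3·9=27≡1. Apply D(y)=9·(y−15) mod 26:
n(13): 9·(13−15)=-18≡8 → i
y(24): 9·(24−15)=81≡3 → d
r(17): 9·(17−15)=18 → s
m(12): 9·(12−15)=-27≡25 → z
n(13): 9·(13−15)=-18≡8 → i
f(5): 9·(5−15)=-90≡14 → o
t(19): 9·(19−15)=36≡10 → k

idsziok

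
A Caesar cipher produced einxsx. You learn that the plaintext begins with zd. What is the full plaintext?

From the crib: e(4)−z(25)=-21≡5, so the shift is 5.
Subtract 5 from each ciphertext letter:
e(4): 4−5=-1≡25 → z
i(8): 8−5=3 → d
n(13): 13−5=8 → i
x(23): 23−5=18 → s
s(18): 18−5=13 → n
x(23): 23−5=18 → s

zdisns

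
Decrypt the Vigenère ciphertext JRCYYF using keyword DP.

GCZJVQ

Repeat the key across the ciphertext: DPDPDP
J(9)−D(3): 6 → G
R(17)−P(15): 2 → C
C(2)−D(3): -1≡25 → Z
Y(24)−P(15): 9 → J
Y(24)−D(3): 21 → V
F(5)−P(15): -10≡16 → Q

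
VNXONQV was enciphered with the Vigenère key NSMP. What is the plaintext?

Repeat the key across the ciphertext: NSMPNSM
V(21)−N(13): 8 → I
N(13)−S(18): -5≡21 → V
X(23)−M(12): 11 → L
O(14)−P(15): -1≡25 → Z
N(13)−N(13): 0 → A
Q(16)−S(18): -2≡24 → Y
V(21)−M(12): 9 → J

IVLZAYJ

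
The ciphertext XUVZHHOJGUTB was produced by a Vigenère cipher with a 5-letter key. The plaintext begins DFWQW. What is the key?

Subtract each crib letter from the matching ciphertext letter (mod 26):
X(23)−D(3)=20 → U
U(20)−F(5)=15 → P
V(21)−W(22)=-1≡25 → Z
Z(25)−Q(16)=9 → J
H(7)−W(22)=-15≡11 → L

UPZJL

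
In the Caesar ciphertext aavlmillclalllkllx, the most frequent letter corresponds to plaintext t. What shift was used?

18

The most frequent ciphertext letter is l (appears 9 times).
l is position 11; t is position 19.
Shift = -8≡18.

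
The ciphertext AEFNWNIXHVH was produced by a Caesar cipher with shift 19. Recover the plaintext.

HLMUDUPEOCO

A(0): 0−19=-19≡7 → H
E(4): 4−19=-15≡11 → L
F(5): 5−19=-14≡12 → M
N(13): 13−19=-6≡20 → U
W(22): 22−19=3 → D
N(13): 13−19=-6≡20 → U
I(8): 8−19=-11≡15 → P
X(23): 23−19=4 → E
H(7): 7−19=-12≡14 → O
V(21): 21−19=2 → C
H(7): 7−19=-12≡14 → O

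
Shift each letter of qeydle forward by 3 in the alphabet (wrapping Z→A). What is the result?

q(16): 16+3=19 → t
e(4): 4+3=7 → h
y(24): 24+3=27≡1 → b
d(3): 3+3=6 → g
l(11): 11+3=14 → o
e(4): 4+3=7 → h

thbgoh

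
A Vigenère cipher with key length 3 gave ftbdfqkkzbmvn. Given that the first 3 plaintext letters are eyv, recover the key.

Subtract each crib letter from the matching ciphertext letter (mod 26):
f(5)−e(4)=1 → b
t(19)−y(24)=-5≡21 → v
b(1)−v(21)=-20≡6 → g

bvg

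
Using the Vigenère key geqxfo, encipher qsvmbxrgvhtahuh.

Repeat the key across the message: geqxfogeqxfogeq
q(16)+g(6): 22 → w
s(18)+e(4): 22 → w
v(21)+q(16): 37≡11 → l
m(12)+x(23): 35≡9 → j
b(1)+f(5): 6 → g
x(23)+o(14): 37≡11 → l
r(17)+g(6): 23 → x
g(6)+e(4): 10 → k
v(21)+q(16): 37≡11 → l
h(7)+x(23): 30≡4 → e
t(19)+f(5): 24 → y
a(0)+o(14): 14 → o
h(7)+g(6): 13 → n
u(20)+e(4): 24 → y
h(7)+q(16): 23 → x

wwljglxkleyonyx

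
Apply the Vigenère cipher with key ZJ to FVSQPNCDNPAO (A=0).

EERZOWBMMYZX

Repeat the key across the message: ZJZJZJZJZJZJ
F(5)+Z(25): 30≡4 → E
V(21)+J(9): 30≡4 → E
S(18)+Z(25): 43≡17 → R
Q(16)+J(9): 25 → Z
P(15)+Z(25): 40≡14 → O
N(13)+J(9): 22 → W
C(2)+Z(25): 27≡1 → B
D(3)+J(9): 12 → M
N(13)+Z(25): 38≡12 → M
P(15)+J(9): 24 → Y
A(0)+Z(25): 25 → Z
O(14)+J(9): 23 → X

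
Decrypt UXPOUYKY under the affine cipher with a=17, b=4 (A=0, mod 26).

EVTWESIS

The inverse of 17 mod 26 is 23, since 17·23=391≡1. Apply D(y)=23·(y−4) mod 26:
U(20): 23·(20−4)=368≡4 → E
X(23): 23·(23−4)=437≡21 → V
P(15): 23·(15−4)=253≡19 → T
O(14): 23·(14−4)=230≡22 → W
U(20): 23·(20−4)=368≡4 → E
Y(24): 23·(24−4)=460≡18 → S
K(10): 23·(10−4)=138≡8 → I
Y(24): 23·(24−4)=460≡18 → S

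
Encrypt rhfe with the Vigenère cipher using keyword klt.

Repeat the key across the message: kltk
r(17)+k(10): 27≡1 → b
h(7)+l(11): 18 → s
f(5)+t(19): 24 → y
e(4)+k(10): 14 → o

bsyo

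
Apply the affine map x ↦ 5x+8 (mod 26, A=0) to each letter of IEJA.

WCBI

I(8): 5·8+8=48≡22 → W
E(4): 5·4+8=28≡2 → C
J(9): 5·9+8=53≡1 → B
A(0): 5·0+8=8 → I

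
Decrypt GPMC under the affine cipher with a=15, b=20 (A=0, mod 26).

GRWE

The inverse of 15 mod 26 is 7, since 15·7=105≡1. Apply D(y)=7·(y−20) mod 26:
G(6): 7·(6−20)=-98≡6 → G
P(15): 7·(15−20)=-35≡17 → R
M(12): 7·(12−20)=-56≡22 → W
C(2): 7·(2−20)=-126≡4 → E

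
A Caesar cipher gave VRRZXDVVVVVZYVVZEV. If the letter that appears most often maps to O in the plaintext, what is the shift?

The most frequent ciphertext letter is V (appears 9 times).
V is position 21; O is position 14.
Shift = 7.

7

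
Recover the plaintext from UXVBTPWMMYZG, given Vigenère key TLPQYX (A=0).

BMGLVSDBXIBJ

Repeat the key across the ciphertext: TLPQYXTLPQYX
U(20)−T(19): 1 → B
X(23)−L(11): 12 → M
V(21)−P(15): 6 → G
B(1)−Q(16): -15≡11 → L
T(19)−Y(24): -5≡21 → V
P(15)−X(23): -8≡18 → S
W(22)−T(19): 3 → D
M(12)−L(11): 1 → B
M(12)−P(15): -3≡23 → X
Y(24)−Q(16): 8 → I
Z(25)−Y(24): 1 → B
G(6)−X(23): -17≡9 → J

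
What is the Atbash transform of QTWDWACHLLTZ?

Q(16) → J(9)
T(19) → G(6)
W(22) → D(3)
D(3) → W(22)
W(22) → D(3)
A(0) → Z(25)
C(2) → X(23)
H(7) → S(18)
L(11) → O(14)
L(11) → O(14)
T(19) → G(6)
Z(25) → A(0)

JGDWDZXSOOGA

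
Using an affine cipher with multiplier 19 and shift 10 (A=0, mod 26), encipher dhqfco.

pncbwq

d(3): 19·3+10=67≡15 → p
h(7): 19·7+10=143≡13 → n
q(16): 19·16+10=314≡2 → c
f(5): 19·5+10=105≡1 → b
c(2): 19·2+10=48≡22 → w
o(14): 19·14+10=276≡16 → q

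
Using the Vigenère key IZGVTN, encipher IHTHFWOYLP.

Repeat the key across the message: IZGVTNIZGV
I(8)+I(8): 16 → Q
H(7)+Z(25): 32≡6 → G
T(19)+G(6): 25 → Z
H(7)+V(21): 28≡2 → C
F(5)+T(19): 24 → Y
W(22)+N(13): 35≡9 → J
O(14)+I(8): 22 → W
Y(24)+Z(25): 49≡23 → X
L(11)+G(6): 17 → R
P(15)+V(21): 36≡10 → K

QGZCYJWXRK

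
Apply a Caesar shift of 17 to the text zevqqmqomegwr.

qvmhhdhfdvxni

z(25): 25+17=42≡16 → q
e(4): 4+17=21 → v
v(21): 21+17=38≡12 → m
q(16): 16+17=33≡7 → h
q(16): 16+17=33≡7 → h
m(12): 12+17=29≡3 → d
q(16): 16+17=33≡7 → h
o(14): 14+17=31≡5 → f
m(12): 12+17=29≡3 → d
e(4): 4+17=21 → v
g(6): 6+17=23 → x
w(22): 22+17=39≡13 → n
r(17): 17+17=34≡8 → i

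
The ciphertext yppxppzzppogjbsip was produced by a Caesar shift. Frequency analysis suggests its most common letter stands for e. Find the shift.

11

The most frequent ciphertext letter is p (appears 7 times).
p is position 15; e is position 4.
Shift = 11.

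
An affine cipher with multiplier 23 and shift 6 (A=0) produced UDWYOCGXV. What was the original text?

The inverse of 23 mod 26 is 17, since 23·17=391≡1. Apply D(y)=17·(y−6) mod 26:
U(20): 17·(20−6)=238≡4 → E
D(3): 17·(3−6)=-51≡1 → B
W(22): 17·(22−6)=272≡12 → M
Y(24): 17·(24−6)=306≡20 → U
O(14): 17·(14−6)=136≡6 → G
C(2): 17·(2−6)=-68≡10 → K
G(6): 17·(6−6)=0 → A
X(23): 17·(23−6)=289≡3 → D
V(21): 17·(21−6)=255≡21 → V

EBMUGKADV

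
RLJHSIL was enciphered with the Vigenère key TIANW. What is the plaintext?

YDJUWPD

Repeat the key across the ciphertext: TIANWTI
R(17)−T(19): -2≡24 → Y
L(11)−I(8): 3 → D
J(9)−A(0): 9 → J
H(7)−N(13): -6≡20 → U
S(18)−W(22): -4≡22 → W
I(8)−T(19): -11≡15 → P
L(11)−I(8): 3 → D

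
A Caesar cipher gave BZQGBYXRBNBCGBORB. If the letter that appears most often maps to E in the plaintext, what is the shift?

23

The most frequent ciphertext letter is B (appears 6 times).
B is position 1; E is position 4.
Shift = -3≡23.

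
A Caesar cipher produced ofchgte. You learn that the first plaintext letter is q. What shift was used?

24

From the crib: o(14)−q(16)=-2≡24, so the shift is 24.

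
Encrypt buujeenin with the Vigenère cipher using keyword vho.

wbielsipb

Repeat the key across the message: vhovhovho
b(1)+v(21): 22 → w
u(20)+h(7): 27≡1 → b
u(20)+o(14): 34≡8 → i
j(9)+v(21): 30≡4 → e
e(4)+h(7): 11 → l
e(4)+o(14): 18 → s
n(13)+v(21): 34≡8 → i
i(8)+h(7): 15 → p
n(13)+o(14): 27≡1 → b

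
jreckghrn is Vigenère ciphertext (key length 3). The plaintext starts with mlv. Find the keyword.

Subtract each crib letter from the matching ciphertext letter (mod 26):
j(9)−m(12)=-3≡23 → x
r(17)−l(11)=6 → g
e(4)−v(21)=-17≡9 → j

xgj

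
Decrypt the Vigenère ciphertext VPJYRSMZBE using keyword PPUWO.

Repeat the key across the ciphertext: PPUWOPPUWO
V(21)−P(15): 6 → G
P(15)−P(15): 0 → A
J(9)−U(20): -11≡15 → P
Y(24)−W(22): 2 → C
R(17)−O(14): 3 → D
S(18)−P(15): 3 → D
M(12)−P(15): -3≡23 → X
Z(25)−U(20): 5 → F
B(1)−W(22): -21≡5 → F
E(4)−O(14): -10≡16 → Q

GAPCDDXFFQ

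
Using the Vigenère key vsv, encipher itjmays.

Repeat the key across the message: vsvvsvv
i(8)+v(21): 29≡3 → d
t(19)+s(18): 37≡11 → l
j(9)+v(21): 30≡4 → e
m(12)+v(21): 33≡7 → h
a(0)+s(18): 18 → s
y(24)+v(21): 45≡19 → t
s(18)+v(21): 39≡13 → n

dlehstn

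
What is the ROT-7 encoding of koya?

rvfh

k(10): 10+7=17 → r
o(14): 14+7=21 → v
y(24): 24+7=31≡5 → f
a(0): 0+7=7 → h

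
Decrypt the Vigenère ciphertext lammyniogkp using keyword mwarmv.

Repeat the key across the ciphertext: mwarmvmwarm
l(11)−m(12): -1≡25 → z
a(0)−w(22): -22≡4 → e
m(12)−a(0): 12 → m
m(12)−r(17): -5≡21 → v
y(24)−m(12): 12 → m
n(13)−v(21): -8≡18 → s
i(8)−m(12): -4≡22 → w
o(14)−w(22): -8≡18 → s
g(6)−a(0): 6 → g
k(10)−r(17): -7≡19 → t
p(15)−m(12): 3 → d

zemvmswsgtd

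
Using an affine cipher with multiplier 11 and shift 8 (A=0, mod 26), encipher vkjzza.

fodxxi

v(21): 11·21+8=239≡5 → f
k(10): 11·10+8=118≡14 → o
j(9): 11·9+8=107≡3 → d
z(25): 11·25+8=283≡23 → x
z(25): 11·25+8=283≡23 → x
a(0): 11·0+8=8 → i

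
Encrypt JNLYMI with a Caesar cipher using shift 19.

CGERFB

J(9): 9+19=28≡2 → C
N(13): 13+19=32≡6 → G
L(11): 11+19=30≡4 → E
Y(24): 24+19=43≡17 → R
M(12): 12+19=31≡5 → F
I(8): 8+19=27≡1 → B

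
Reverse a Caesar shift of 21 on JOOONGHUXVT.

OTTTSLMZCAY

J(9): 9−21=-12≡14 → O
O(14): 14−21=-7≡19 → T
O(14): 14−21=-7≡19 → T
O(14): 14−21=-7≡19 → T
N(13): 13−21=-8≡18 → S
G(6): 6−21=-15≡11 → L
H(7): 7−21=-14≡12 → M
U(20): 20−21=-1≡25 → Z
X(23): 23−21=2 → C
V(21): 21−21=0 → A
T(19): 19−21=-2≡24 → Y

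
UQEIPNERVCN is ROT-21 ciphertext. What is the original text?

ZVJNUSJWAHS

U(20): 20−21=-1≡25 → Z
Q(16): 16−21=-5≡21 → V
E(4): 4−21=-17≡9 → J
I(8): 8−21=-13≡13 → N
P(15): 15−21=-6≡20 → U
N(13): 13−21=-8≡18 → S
E(4): 4−21=-17≡9 → J
R(17): 17−21=-4≡22 → W
V(21): 21−21=0 → A
C(2): 2−21=-19≡7 → H
N(13): 13−21=-8≡18 → S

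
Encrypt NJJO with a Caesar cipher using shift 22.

JFFK

N(13): 13+22=35≡9 → J
J(9): 9+22=31≡5 → F
J(9): 9+22=31≡5 → F
O(14): 14+22=36≡10 → K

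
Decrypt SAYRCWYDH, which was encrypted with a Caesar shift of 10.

IQOHSMOTX

S(18): 18−10=8 → I
A(0): 0−10=-10≡16 → Q
Y(24): 24−10=14 → O
R(17): 17−10=7 → H
C(2): 2−10=-8≡18 → S
W(22): 22−10=12 → M
Y(24): 24−10=14 → O
D(3): 3−10=-7≡19 → T
H(7): 7−10=-3≡23 → X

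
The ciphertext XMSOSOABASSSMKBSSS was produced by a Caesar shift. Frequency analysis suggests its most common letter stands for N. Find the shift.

The most frequent ciphertext letter is S (appears 8 times).
S is position 18; N is position 13.
Shift = 5.

5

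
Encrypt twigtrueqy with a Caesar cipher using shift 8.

beqobzcmyg

t(19): 19+8=27≡1 → b
w(22): 22+8=30≡4 → e
i(8): 8+8=16 → q
g(6): 6+8=14 → o
t(19): 19+8=27≡1 → b
r(17): 17+8=25 → z
u(20): 20+8=28≡2 → c
e(4): 4+8=12 → m
q(16): 16+8=24 → y
y(24): 24+8=32≡6 → g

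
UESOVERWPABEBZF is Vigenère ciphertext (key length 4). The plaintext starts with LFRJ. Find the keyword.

Subtract each crib letter from the matching ciphertext letter (mod 26):
U(20)−L(11)=9 → J
E(4)−F(5)=-1≡25 → Z
S(18)−R(17)=1 → B
O(14)−J(9)=5 → F

JZBF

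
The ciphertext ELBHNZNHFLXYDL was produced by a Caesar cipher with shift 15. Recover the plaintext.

E(4): 4−15=-11≡15 → P
L(11): 11−15=-4≡22 → W
B(1): 1−15=-14≡12 → M
H(7): 7−15=-8≡18 → S
N(13): 13−15=-2≡24 → Y
Z(25): 25−15=10 → K
N(13): 13−15=-2≡24 → Y
H(7): 7−15=-8≡18 → S
F(5): 5−15=-10≡16 → Q
L(11): 11−15=-4≡22 → W
X(23): 23−15=8 → I
Y(24): 24−15=9 → J
D(3): 3−15=-12≡14 → O
L(11): 11−15=-4≡22 → W

PWMSYKYSQWIJOW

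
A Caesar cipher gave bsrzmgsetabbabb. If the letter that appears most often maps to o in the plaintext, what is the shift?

13

The most frequent ciphertext letter is b (appears 5 times).
b is position 1; o is position 14.
Shift = -13≡13.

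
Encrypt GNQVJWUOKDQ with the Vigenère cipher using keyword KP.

QCAKTLEDUSA

Repeat the key across the message: KPKPKPKPKPK
G(6)+K(10): 16 → Q
N(13)+P(15): 28≡2 → C
Q(16)+K(10): 26≡0 → A
V(21)+P(15): 36≡10 → K
J(9)+K(10): 19 → T
W(22)+P(15): 37≡11 → L
U(20)+K(10): 30≡4 → E
O(14)+P(15): 29≡3 → D
K(10)+K(10): 20 → U
D(3)+P(15): 18 → S
Q(16)+K(10): 26≡0 → A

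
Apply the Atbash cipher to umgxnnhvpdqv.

fntcmmsekwje

u(20) → f(5)
m(12) → n(13)
g(6) → t(19)
x(23) → c(2)
n(13) → m(12)
n(13) → m(12)
h(7) → s(18)
v(21) → e(4)
p(15) → k(10)
d(3) → w(22)
q(16) → j(9)
v(21) → e(4)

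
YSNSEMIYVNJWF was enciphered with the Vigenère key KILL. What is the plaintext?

OKCHUEXNLFYLV

Repeat the key across the ciphertext: KILLKILLKILLK
Y(24)−K(10): 14 → O
S(18)−I(8): 10 → K
N(13)−L(11): 2 → C
S(18)−L(11): 7 → H
E(4)−K(10): -6≡20 → U
M(12)−I(8): 4 → E
I(8)−L(11): -3≡23 → X
Y(24)−L(11): 13 → N
V(21)−K(10): 11 → L
N(13)−I(8): 5 → F
J(9)−L(11): -2≡24 → Y
W(22)−L(11): 11 → L
F(5)−K(10): -5≡21 → V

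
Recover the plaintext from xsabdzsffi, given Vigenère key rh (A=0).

Repeat the key across the ciphertext: rhrhrhrhrh
x(23)−r(17): 6 → g
s(18)−h(7): 11 → l
a(0)−r(17): -17≡9 → j
b(1)−h(7): -6≡20 → u
d(3)−r(17): -14≡12 → m
z(25)−h(7): 18 → s
s(18)−r(17): 1 → b
f(5)−h(7): -2≡24 → y
f(5)−r(17): -12≡14 → o
i(8)−h(7): 1 → b

gljumsbyob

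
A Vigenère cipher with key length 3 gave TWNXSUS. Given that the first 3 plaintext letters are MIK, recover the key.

HOD

Subtract each crib letter from the matching ciphertext letter (mod 26):
T(19)−M(12)=7 → H
W(22)−I(8)=14 → O
N(13)−K(10)=3 → D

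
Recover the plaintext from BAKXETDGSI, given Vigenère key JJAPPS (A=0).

Repeat the key across the ciphertext: JJAPPSJJAP
B(1)−J(9): -8≡18 → S
A(0)−J(9): -9≡17 → R
K(10)−A(0): 10 → K
X(23)−P(15): 8 → I
E(4)−P(15): -11≡15 → P
T(19)−S(18): 1 → B
D(3)−J(9): -6≡20 → U
G(6)−J(9): -3≡23 → X
S(18)−A(0): 18 → S
I(8)−P(15): -7≡19 → T

SRKIPBUXST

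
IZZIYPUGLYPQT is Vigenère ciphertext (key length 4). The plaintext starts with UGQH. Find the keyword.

OTJB

Subtract each crib letter from the matching ciphertext letter (mod 26):
I(8)−U(20)=-12≡14 → O
Z(25)−G(6)=19 → T
Z(25)−Q(16)=9 → J
I(8)−H(7)=1 → B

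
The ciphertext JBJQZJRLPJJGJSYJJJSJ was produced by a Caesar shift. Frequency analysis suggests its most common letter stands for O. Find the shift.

21

The most frequent ciphertext letter is J (appears 10 times).
J is position 9; O is position 14.
Shift = -5≡21.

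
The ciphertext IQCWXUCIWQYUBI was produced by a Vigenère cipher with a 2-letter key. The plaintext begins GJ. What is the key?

Subtract each crib letter from the matching ciphertext letter (mod 26):
I(8)−G(6)=2 → C
Q(16)−J(9)=7 → H

CH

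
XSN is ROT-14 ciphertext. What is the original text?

JEZ

X(23): 23−14=9 → J
S(18): 18−14=4 → E
N(13): 13−14=-1≡25 → Z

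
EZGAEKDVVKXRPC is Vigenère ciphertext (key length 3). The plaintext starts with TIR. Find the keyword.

Subtract each crib letter from the matching ciphertext letter (mod 26):
E(4)−T(19)=-15≡11 → L
Z(25)−I(8)=17 → R
G(6)−R(17)=-11≡15 → P

LRP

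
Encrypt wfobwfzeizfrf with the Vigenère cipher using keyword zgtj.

vlhkvlsnhfyae

Repeat the key across the message: zgtjzgtjzgtjz
w(22)+z(25): 47≡21 → v
f(5)+g(6): 11 → l
o(14)+t(19): 33≡7 → h
b(1)+j(9): 10 → k
w(22)+z(25): 47≡21 → v
f(5)+g(6): 11 → l
z(25)+t(19): 44≡18 → s
e(4)+j(9): 13 → n
i(8)+z(25): 33≡7 → h
z(25)+g(6): 31≡5 → f
f(5)+t(19): 24 → y
r(17)+j(9): 26≡0 → a
f(5)+z(25): 30≡4 → e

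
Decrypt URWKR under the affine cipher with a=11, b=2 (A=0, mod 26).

The inverse of 11 mod 26 is 19, since 11·19=209≡1. Apply D(y)=19·(y−2) mod 26:
U(20): 19·(20−2)=342≡4 → E
R(17): 19·(17−2)=285≡25 → Z
W(22): 19·(22−2)=380≡16 → Q
K(10): 19·(10−2)=152≡22 → W
R(17): 19·(17−2)=285≡25 → Z

EZQWZ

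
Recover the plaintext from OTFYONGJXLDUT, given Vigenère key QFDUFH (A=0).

Repeat the key across the ciphertext: QFDUFHQFDUFHQ
O(14)−Q(16): -2≡24 → Y
T(19)−F(5): 14 → O
F(5)−D(3): 2 → C
Y(24)−U(20): 4 → E
O(14)−F(5): 9 → J
N(13)−H(7): 6 → G
G(6)−Q(16): -10≡16 → Q
J(9)−F(5): 4 → E
X(23)−D(3): 20 → U
L(11)−U(20): -9≡17 → R
D(3)−F(5): -2≡24 → Y
U(20)−H(7): 13 → N
T(19)−Q(16): 3 → D

YOCEJGQEURYND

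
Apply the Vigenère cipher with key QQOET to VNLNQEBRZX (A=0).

Repeat the key across the message: QQOETQQOET
V(21)+Q(16): 37≡11 → L
N(13)+Q(16): 29≡3 → D
L(11)+O(14): 25 → Z
N(13)+E(4): 17 → R
Q(16)+T(19): 35≡9 → J
E(4)+Q(16): 20 → U
B(1)+Q(16): 17 → R
R(17)+O(14): 31≡5 → F
Z(25)+E(4): 29≡3 → D
X(23)+T(19): 42≡16 → Q

LDZRJURFDQ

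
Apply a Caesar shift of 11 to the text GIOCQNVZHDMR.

G(6): 6+11=17 → R
I(8): 8+11=19 → T
O(14): 14+11=25 → Z
C(2): 2+11=13 → N
Q(16): 16+11=27≡1 → B
N(13): 13+11=24 → Y
V(21): 21+11=32≡6 → G
Z(25): 25+11=36≡10 → K
H(7): 7+11=18 → S
D(3): 3+11=14 → O
M(12): 12+11=23 → X
R(17): 17+11=28≡2 → C

RTZNBYGKSOXC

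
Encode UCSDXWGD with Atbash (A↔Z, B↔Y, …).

FXHWCDTW

U(20) → F(5)
C(2) → X(23)
S(18) → H(7)
D(3) → W(22)
X(23) → C(2)
W(22) → D(3)
G(6) → T(19)
D(3) → W(22)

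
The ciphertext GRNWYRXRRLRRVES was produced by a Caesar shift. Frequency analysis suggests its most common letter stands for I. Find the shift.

9

The most frequent ciphertext letter is R (appears 6 times).
R is position 17; I is position 8.
Shift = 9.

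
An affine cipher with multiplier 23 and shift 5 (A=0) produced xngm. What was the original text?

ugrp

The inverse of 23 mod 26 is 17, since 23·17=391≡1. Apply D(y)=17·(y−5) mod 26:
x(23): 17·(23−5)=306≡20 → u
n(13): 17·(13−5)=136≡6 → g
g(6): 17·(6−5)=17 → r
m(12): 17·(12−5)=119≡15 → p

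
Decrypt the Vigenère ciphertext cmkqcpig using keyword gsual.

wuqqrjqm

Repeat the key across the ciphertext: gsualgsu
c(2)−g(6): -4≡22 → w
m(12)−s(18): -6≡20 → u
k(10)−u(20): -10≡16 → q
q(16)−a(0): 16 → q
c(2)−l(11): -9≡17 → r
p(15)−g(6): 9 → j
i(8)−s(18): -10≡16 → q
g(6)−u(20): -14≡12 → m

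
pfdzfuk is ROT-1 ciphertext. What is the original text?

oecyetj

p(15): 15−1=14 → o
f(5): 5−1=4 → e
d(3): 3−1=2 → c
z(25): 25−1=24 → y
f(5): 5−1=4 → e
u(20): 20−1=19 → t
k(10): 10−1=9 → j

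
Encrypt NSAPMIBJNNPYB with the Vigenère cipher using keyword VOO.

Repeat the key across the message: VOOVOOVOOVOOV
N(13)+V(21): 34≡8 → I
S(18)+O(14): 32≡6 → G
A(0)+O(14): 14 → O
P(15)+V(21): 36≡10 → K
M(12)+O(14): 26≡0 → A
I(8)+O(14): 22 → W
B(1)+V(21): 22 → W
J(9)+O(14): 23 → X
N(13)+O(14): 27≡1 → B
N(13)+V(21): 34≡8 → I
P(15)+O(14): 29≡3 → D
Y(24)+O(14): 38≡12 → M
B(1)+V(21): 22 → W

IGOKAWWXBIDMW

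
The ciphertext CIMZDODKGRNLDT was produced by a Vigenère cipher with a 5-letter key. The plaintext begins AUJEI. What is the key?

Subtract each crib letter from the matching ciphertext letter (mod 26):
C(2)−A(0)=2 → C
I(8)−U(20)=-12≡14 → O
M(12)−J(9)=3 → D
Z(25)−E(4)=21 → V
D(3)−I(8)=-5≡21 → V

CODVV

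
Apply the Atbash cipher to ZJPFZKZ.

AQKUAPA

Z(25) → A(0)
J(9) → Q(16)
P(15) → K(10)
F(5) → U(20)
Z(25) → A(0)
K(10) → P(15)
Z(25) → A(0)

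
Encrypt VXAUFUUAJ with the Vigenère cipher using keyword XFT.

SCTRKNRFC

Repeat the key across the message: XFTXFTXFT
V(21)+X(23): 44≡18 → S
X(23)+F(5): 28≡2 → C
A(0)+T(19): 19 → T
U(20)+X(23): 43≡17 → R
F(5)+F(5): 10 → K
U(20)+T(19): 39≡13 → N
U(20)+X(23): 43≡17 → R
A(0)+F(5): 5 → F
J(9)+T(19): 28≡2 → C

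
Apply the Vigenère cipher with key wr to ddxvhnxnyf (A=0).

zutmdeteuw

Repeat the key across the message: wrwrwrwrwr
d(3)+w(22): 25 → z
d(3)+r(17): 20 → u
x(23)+w(22): 45≡19 → t
v(21)+r(17): 38≡12 → m
h(7)+w(22): 29≡3 → d
n(13)+r(17): 30≡4 → e
x(23)+w(22): 45≡19 → t
n(13)+r(17): 30≡4 → e
y(24)+w(22): 46≡20 → u
f(5)+r(17): 22 → w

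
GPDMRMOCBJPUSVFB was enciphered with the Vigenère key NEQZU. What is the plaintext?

TLNNXZKMCPCQCWLO

Repeat the key across the ciphertext: NEQZUNEQZUNEQZUN
G(6)−N(13): -7≡19 → T
P(15)−E(4): 11 → L
D(3)−Q(16): -13≡13 → N
M(12)−Z(25): -13≡13 → N
R(17)−U(20): -3≡23 → X
M(12)−N(13): -1≡25 → Z
O(14)−E(4): 10 → K
C(2)−Q(16): -14≡12 → M
B(1)−Z(25): -24≡2 → C
J(9)−U(20): -11≡15 → P
P(15)−N(13): 2 → C
U(20)−E(4): 16 → Q
S(18)−Q(16): 2 → C
V(21)−Z(25): -4≡22 → W
F(5)−U(20): -15≡11 → L
B(1)−N(13): -12≡14 → O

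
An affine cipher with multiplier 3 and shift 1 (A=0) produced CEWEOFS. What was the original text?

JBHBNKX

The inverse of 3 mod 26 is 9, since 3·9=27≡1. Apply D(y)=9·(y−1) mod 26:
C(2): 9·(2−1)=9 → J
E(4): 9·(4−1)=27≡1 → B
W(22): 9·(22−1)=189≡7 → H
E(4): 9·(4−1)=27≡1 → B
O(14): 9·(14−1)=117≡13 → N
F(5): 9·(5−1)=36≡10 → K
S(18): 9·(18−1)=153≡23 → X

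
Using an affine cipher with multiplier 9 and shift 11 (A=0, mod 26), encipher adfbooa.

lmeuhhl

a(0): 9·0+11=11 → l
d(3): 9·3+11=38≡12 → m
f(5): 9·5+11=56≡4 → e
b(1): 9·1+11=20 → u
o(14): 9·14+11=137≡7 → h
o(14): 9·14+11=137≡7 → h
a(0): 9·0+11=11 → l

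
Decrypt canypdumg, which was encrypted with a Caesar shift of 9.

trepguldx

c(2): 2−9=-7≡19 → t
a(0): 0−9=-9≡17 → r
n(13): 13−9=4 → e
y(24): 24−9=15 → p
p(15): 15−9=6 → g
d(3): 3−9=-6≡20 → u
u(20): 20−9=11 → l
m(12): 12−9=3 → d
g(6): 6−9=-3≡23 → x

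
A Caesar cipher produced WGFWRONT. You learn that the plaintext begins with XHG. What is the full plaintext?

From the crib: W(22)−X(23)=-1≡25, so the shift is 25.
Subtract 25 from each ciphertext letter:
W(22): 22−25=-3≡23 → X
G(6): 6−25=-19≡7 → H
F(5): 5−25=-20≡6 → G
W(22): 22−25=-3≡23 → X
R(17): 17−25=-8≡18 → S
O(14): 14−25=-11≡15 → P
N(13): 13−25=-12≡14 → O
T(19): 19−25=-6≡20 → U

XHGXSPOU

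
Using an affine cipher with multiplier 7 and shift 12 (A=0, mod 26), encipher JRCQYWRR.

J(9): 7·9+12=75≡23 → X
R(17): 7·17+12=131≡1 → B
C(2): 7·2+12=26≡0 → A
Q(16): 7·16+12=124≡20 → U
Y(24): 7·24+12=180≡24 → Y
W(22): 7·22+12=166≡10 → K
R(17): 7·17+12=131≡1 → B
R(17): 7·17+12=131≡1 → B

XBAUYKBB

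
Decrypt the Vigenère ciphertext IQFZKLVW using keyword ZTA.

Repeat the key across the ciphertext: ZTAZTAZT
I(8)−Z(25): -17≡9 → J
Q(16)−T(19): -3≡23 → X
F(5)−A(0): 5 → F
Z(25)−Z(25): 0 → A
K(10)−T(19): -9≡17 → R
L(11)−A(0): 11 → L
V(21)−Z(25): -4≡22 → W
W(22)−T(19): 3 → D

JXFARLWD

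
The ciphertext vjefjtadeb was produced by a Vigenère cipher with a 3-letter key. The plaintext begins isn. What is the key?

Subtract each crib letter from the matching ciphertext letter (mod 26):
v(21)−i(8)=13 → n
j(9)−s(18)=-9≡17 → r
e(4)−n(13)=-9≡17 → r

nrr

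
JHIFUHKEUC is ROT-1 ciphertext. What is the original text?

IGHETGJDTB

J(9): 9−1=8 → I
H(7): 7−1=6 → G
I(8): 8−1=7 → H
F(5): 5−1=4 → E
U(20): 20−1=19 → T
H(7): 7−1=6 → G
K(10): 10−1=9 → J
E(4): 4−1=3 → D
U(20): 20−1=19 → T
C(2): 2−1=1 → B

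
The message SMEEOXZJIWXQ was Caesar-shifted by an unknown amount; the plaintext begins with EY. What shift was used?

From the crib: S(18)−E(4)=14, so the shift is 14.

14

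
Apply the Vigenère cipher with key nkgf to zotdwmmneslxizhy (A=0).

myzijwssrcrcvjnd

Repeat the key across the message: nkgfnkgfnkgfnkgf
z(25)+n(13): 38≡12 → m
o(14)+k(10): 24 → y
t(19)+g(6): 25 → z
d(3)+f(5): 8 → i
w(22)+n(13): 35≡9 → j
m(12)+k(10): 22 → w
m(12)+g(6): 18 → s
n(13)+f(5): 18 → s
e(4)+n(13): 17 → r
s(18)+k(10): 28≡2 → c
l(11)+g(6): 17 → r
x(23)+f(5): 28≡2 → c
i(8)+n(13): 21 → v
z(25)+k(10): 35≡9 → j
h(7)+g(6): 13 → n
y(24)+f(5): 29≡3 → d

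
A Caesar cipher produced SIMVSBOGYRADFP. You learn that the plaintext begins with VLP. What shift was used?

23

From the crib: S(18)−V(21)=-3≡23, so the shift is 23.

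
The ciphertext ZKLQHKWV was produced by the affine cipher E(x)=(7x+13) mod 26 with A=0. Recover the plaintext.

YHWTOHFQ

The inverse of 7 mod 26 is 15, since 7·15=105≡1. Apply D(y)=15·(y−13) mod 26:
Z(25): 15·(25−13)=180≡24 → Y
K(10): 15·(10−13)=-45≡7 → H
L(11): 15·(11−13)=-30≡22 → W
Q(16): 15·(16−13)=45≡19 → T
H(7): 15·(7−13)=-90≡14 → O
K(10): 15·(10−13)=-45≡7 → H
W(22): 15·(22−13)=135≡5 → F
V(21): 15·(21−13)=120≡16 → Q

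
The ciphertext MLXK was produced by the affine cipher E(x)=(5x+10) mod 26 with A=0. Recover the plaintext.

QVNA

The inverse of 5 mod 26 is 21, since 5·21=105≡1. Apply D(y)=21·(y−10) mod 26:
M(12): 21·(12−10)=42≡16 → Q
L(11): 21·(11−10)=21 → V
X(23): 21·(23−10)=273≡13 → N
K(10): 21·(10−10)=0 → A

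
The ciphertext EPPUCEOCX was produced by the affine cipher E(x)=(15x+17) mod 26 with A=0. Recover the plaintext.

The inverse of 15 mod 26 is 7, since 15·7=105≡1. Apply D(y)=7·(y−17) mod 26:
E(4): 7·(4−17)=-91≡13 → N
P(15): 7·(15−17)=-14≡12 → M
P(15): 7·(15−17)=-14≡12 → M
U(20): 7·(20−17)=21 → V
C(2): 7·(2−17)=-105≡25 → Z
E(4): 7·(4−17)=-91≡13 → N
O(14): 7·(14−17)=-21≡5 → F
C(2): 7·(2−17)=-105≡25 → Z
X(23): 7·(23−17)=42≡16 → Q

NMMVZNFZQ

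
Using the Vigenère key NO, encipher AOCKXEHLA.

NCPYKSUZN

Repeat the key across the message: NONONONON
A(0)+N(13): 13 → N
O(14)+O(14): 28≡2 → C
C(2)+N(13): 15 → P
K(10)+O(14): 24 → Y
X(23)+N(13): 36≡10 → K
E(4)+O(14): 18 → S
H(7)+N(13): 20 → U
L(11)+O(14): 25 → Z
A(0)+N(13): 13 → N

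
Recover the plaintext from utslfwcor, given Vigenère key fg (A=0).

Repeat the key across the ciphertext: fgfgfgfgf
u(20)−f(5): 15 → p
t(19)−g(6): 13 → n
s(18)−f(5): 13 → n
l(11)−g(6): 5 → f
f(5)−f(5): 0 → a
w(22)−g(6): 16 → q
c(2)−f(5): -3≡23 → x
o(14)−g(6): 8 → i
r(17)−f(5): 12 → m

pnnfaqxim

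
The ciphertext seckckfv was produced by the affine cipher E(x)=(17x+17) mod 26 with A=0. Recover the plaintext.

xntvtvko

The inverse of 17 mod 26 is 23, since 17·23=391≡1. Apply D(y)=23·(y−17) mod 26:
s(18): 23·(18−17)=23 → x
e(4): 23·(4−17)=-299≡13 → n
c(2): 23·(2−17)=-345≡19 → t
k(10): 23·(10−17)=-161≡21 → v
c(2): 23·(2−17)=-345≡19 → t
k(10): 23·(10−17)=-161≡21 → v
f(5): 23·(5−17)=-276≡10 → k
v(21): 23·(21−17)=92≡14 → o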